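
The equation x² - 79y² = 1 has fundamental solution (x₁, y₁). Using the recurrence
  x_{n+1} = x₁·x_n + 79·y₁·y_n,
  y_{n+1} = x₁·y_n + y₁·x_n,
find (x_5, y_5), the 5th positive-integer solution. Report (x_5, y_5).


Step 1: Find the fundamental solution (x₁, y₁) of x² - 79y² = 1.
  Expand √79 as a continued fraction. a₀ = ⌊√79⌋ = 8; iterate m_{k+1} = d_k·a_k − m_k, d_{k+1} = (79 − m_{k+1}²)/d_k, a_{k+1} = ⌊(a₀ + m_{k+1})/d_{k+1}⌋ (starting m₀ = 0, d₀ = 1), with convergents p_k = a_k·p_{k-1} + p_{k-2}, q_k = a_k·q_{k-1} + q_{k-2} (p₋₁ = 1, q₋₁ = 0):
  k = 0: a₀ = 8; p₀/q₀ = 8/1; p₀² − 79·q₀² = 64 − 79 = -15.
  k = 1: m = 8, d = 15, a = ⌊(8 + 8)/15⌋ = 1; p/q = (1·8 + 1)/(1·1 + 0) = 9/1; p² − 79·q² = 81 − 79 = 2.
  k = 2: m = 7, d = 2, a = ⌊(8 + 7)/2⌋ = 7; p/q = (7·9 + 8)/(7·1 + 1) = 71/8; p² − 79·q² = 5041 − 5056 = -15.
  k = 3: m = 7, d = 15, a = ⌊(8 + 7)/15⌋ = 1; p/q = (1·71 + 9)/(1·8 + 1) = 80/9; p² − 79·q² = 6400 − 6399 = 1.
  The first convergent with p² − 79·q² = 1 gives the fundamental solution (x₁, y₁) = (80, 9).
Step 2: Apply the recurrence (x_{n+1}, y_{n+1}) = (x₁x_n + 79y₁y_n, x₁y_n + y₁x_n) repeatedly.
  From (x_1, y_1) = (80, 9): x_2 = 80·80 + 79·9·9 = 12799; y_2 = 80·9 + 9·80 = 1440.
  From (x_2, y_2) = (12799, 1440): x_3 = 80·12799 + 79·9·1440 = 2047760; y_3 = 80·1440 + 9·12799 = 230391.
  From (x_3, y_3) = (2047760, 230391): x_4 = 80·2047760 + 79·9·230391 = 327628801; y_4 = 80·230391 + 9·2047760 = 36861120.
  From (x_4, y_4) = (327628801, 36861120): x_5 = 80·327628801 + 79·9·36861120 = 52418560400; y_5 = 80·36861120 + 9·327628801 = 5897548809.
Step 3: Verify x_5² - 79·y_5² = 2747705474408448160000 - 2747705474408448159999 = 1 (should be 1). ✓

(x_1, y_1) = (80, 9); (x_5, y_5) = (52418560400, 5897548809).


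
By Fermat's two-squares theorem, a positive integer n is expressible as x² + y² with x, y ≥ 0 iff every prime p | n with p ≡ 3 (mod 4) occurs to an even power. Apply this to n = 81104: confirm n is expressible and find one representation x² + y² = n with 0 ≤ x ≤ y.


Step 1: Factor n = 81104 = 2^4 · 37 · 137.
Step 2: Check the mod-4 condition on each prime factor: 2 = 2 (special); 37 ≡ 1 (mod 4), exponent 1; 137 ≡ 1 (mod 4), exponent 1.
All primes ≡ 3 (mod 4) appear to even exponent (or don't appear), so by the two-squares theorem n IS expressible as a sum of two squares.
Step 3: Build a representation. Group n = k² · m with k = 4 and m = 37 · 137 = 5069 (a product of primes ≡ 1 (mod 4)); a representation of m scales to one of n via (k·x)² + (k·y)² = k²(x² + y²). Each prime p ≡ 1 (mod 4) is itself a sum of two squares; find a² by testing p − a² for a perfect square:
  37: 37 − 1² = 36 = 6² ⇒ 37 = 1² + 6².
  137: 137 − 1² = 136, 137 − 2² = 133, 137 − 3² = 128, 137 − 4² = 121 = 11² ⇒ 137 = 4² + 11².
  Combine using the Brahmagupta–Fibonacci identity (a² + b²)(c² + d²) = (ac − bd)² + (ad + bc)² = (ac + bd)² + (ad − bc)²:
  37 · 137 = 5069: from (1² + 6²)(4² + 11²), take (1·4 − 6·11, 1·11 + 6·4) = (4 − 66, 11 + 24) = (-62, 35); dropping signs (only squares matter) gives (62, 35); check 62² + 35² = 3844 + 1225 = 5069 ✓.
  Scale by k = 4: (4·62, 4·35) = (248, 140).
Step 4: Order so x ≤ y and verify: 140² + 248² = 19600 + 61504 = 81104 = n. ✓

n = 81104 = 140² + 248² (one valid representation with x ≤ y).


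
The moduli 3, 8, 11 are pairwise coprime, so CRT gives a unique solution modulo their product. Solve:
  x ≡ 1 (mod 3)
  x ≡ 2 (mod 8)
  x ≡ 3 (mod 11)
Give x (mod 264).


Moduli 3, 8, 11 are pairwise coprime; by CRT there is a unique solution modulo M = 3 · 8 · 11 = 264.
Solve pairwise, accumulating the modulus:
  Start with x ≡ 1 (mod 3).
  Combine with x ≡ 2 (mod 8): since gcd(3, 8) = 1, we get a unique residue mod 24.
    Write x = 1 + 3·t and substitute into x ≡ 2 (mod 8): 3·t ≡ 2 − 1 = 1 (mod 8).
    The inverse of 3 mod 8 is 3 (since 3·3 = 9 = 1·8 + 1), so t ≡ 3·1 = 3 ≡ 3 (mod 8).
    Then x = 1 + 3·3 = 10, valid modulo lcm(3, 8) = 24: x ≡ 10 (mod 24).
  Combine with x ≡ 3 (mod 11): since gcd(24, 11) = 1, we get a unique residue mod 264.
    Write x = 10 + 24·t and substitute into x ≡ 3 (mod 11): 24·t ≡ 3 − 10 = -7 (mod 11).
    Reduce coefficients mod 11: 2·t ≡ 4 (mod 11).
    The inverse of 2 mod 11 is 6 (since 2·6 = 12 = 1·11 + 1), so t ≡ 6·4 = 24 ≡ 2 (mod 11).
    Then x = 10 + 24·2 = 58, valid modulo lcm(24, 11) = 264: x ≡ 58 (mod 264).
Verify: 58 mod 3 = 1 ✓, 58 mod 8 = 2 ✓, 58 mod 11 = 3 ✓.

x ≡ 58 (mod 264).


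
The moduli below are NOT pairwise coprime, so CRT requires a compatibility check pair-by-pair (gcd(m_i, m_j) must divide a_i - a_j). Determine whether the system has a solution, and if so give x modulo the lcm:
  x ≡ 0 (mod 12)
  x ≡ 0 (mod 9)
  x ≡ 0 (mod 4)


Moduli 12, 9, 4 are not pairwise coprime, so CRT works modulo lcm(m_i) when all pairwise compatibility conditions hold.
Pairwise compatibility: gcd(m_i, m_j) must divide a_i - a_j for every pair.
Merge one congruence at a time:
  Start: x ≡ 0 (mod 12).
  Combine with x ≡ 0 (mod 9): gcd(12, 9) = 3; 0 - 0 = 0, which IS divisible by 3, so compatible.
    Write x = 0 + 12·t and substitute into x ≡ 0 (mod 9): 12·t ≡ 0 − 0 = 0 (mod 9).
    Divide the congruence (and modulus) by g = 3: 4·t ≡ 0 (mod 3).
    Reduce coefficients mod 3: 1·t ≡ 0 (mod 3).
    So t ≡ 0 (mod 3).
    Then x = 0 + 12·0 = 0, valid modulo lcm(12, 9) = 36: x ≡ 0 (mod 36).
  Combine with x ≡ 0 (mod 4): gcd(36, 4) = 4; 0 - 0 = 0, which IS divisible by 4, so compatible.
    Write x = 0 + 36·t and substitute into x ≡ 0 (mod 4): 36·t ≡ 0 − 0 = 0 (mod 4).
    Divide the congruence (and modulus) by g = 4: 9·t ≡ 0 (mod 1).
    Modulo 1 every t works; take t = 0.
    Then x = 0 + 36·0 = 0, valid modulo lcm(36, 4) = 36: x ≡ 0 (mod 36).
Verify: 0 mod 12 = 0, 0 mod 9 = 0, 0 mod 4 = 0.

x ≡ 0 (mod 36).


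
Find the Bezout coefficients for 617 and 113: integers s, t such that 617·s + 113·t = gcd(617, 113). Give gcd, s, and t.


Euclidean algorithm on (617, 113) — divide until remainder is 0:
  617 = 5 · 113 + 52
  113 = 2 · 52 + 9
  52 = 5 · 9 + 7
  9 = 1 · 7 + 2
  7 = 3 · 2 + 1
  2 = 2 · 1 + 0
gcd(617, 113) = 1.
Track Bezout coefficients alongside the remainders: start with r₀ = 617 = a·1 + b·0 (s = 1, t = 0) and r₁ = 113 = a·0 + b·1 (s = 0, t = 1); each new remainder r_{k+1} = r_{k-1} − q_k·r_k inherits s_{k+1} = s_{k-1} − q_k·s_k, t_{k+1} = t_{k-1} − q_k·t_k, so r_k = a·s_k + b·t_k at every step:
  q = 5: r = 52, s = 1 − 5·0 = 1, t = 0 − 5·1 = -5  (check: 617·1 + 113·(-5) = 52)
  q = 2: r = 9, s = 0 − 2·1 = -2, t = 1 − 2·(-5) = 11  (check: 617·(-2) + 113·11 = 9)
  q = 5: r = 7, s = 1 − 5·(-2) = 11, t = -5 − 5·11 = -60  (check: 617·11 + 113·(-60) = 7)
  q = 1: r = 2, s = -2 − 1·11 = -13, t = 11 − 1·(-60) = 71  (check: 617·(-13) + 113·71 = 2)
  q = 3: r = 1, s = 11 − 3·(-13) = 50, t = -60 − 3·71 = -273  (check: 617·50 + 113·(-273) = 1)
The row with r = 1 (the gcd) gives the Bezout coefficients s = 50, t = -273.
Result: 617 · (50) + 113 · (-273) = 1.

gcd(617, 113) = 1; s = 50, t = -273 (check: 617·50 + 113·(-273) = 1).


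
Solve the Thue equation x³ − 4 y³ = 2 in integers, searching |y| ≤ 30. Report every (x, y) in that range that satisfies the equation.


The equation is x³ - 4y³ = 2. For fixed y, x³ = 4·y³ + 2, so a solution requires the RHS to be a perfect cube.
Strategy: iterate y from -30 to 30, compute RHS = 4·y³ + 2, and check whether it is a (positive or negative) perfect cube.
Check small values of y:
  y = 0: RHS = 2 is not a perfect cube.
  y = 1: RHS = 6 is not a perfect cube.
  y = -1: RHS = -2 is not a perfect cube.
  y = 2: RHS = 34 is not a perfect cube.
  y = -2: RHS = -30 is not a perfect cube.
  y = 3: RHS = 110 is not a perfect cube.
  y = -3: RHS = -106 is not a perfect cube.
Continuing the search up to |y| = 30 finds no solutions either.
No (x, y) in the scanned range satisfies the equation.

No integer solutions with |y| ≤ 30.


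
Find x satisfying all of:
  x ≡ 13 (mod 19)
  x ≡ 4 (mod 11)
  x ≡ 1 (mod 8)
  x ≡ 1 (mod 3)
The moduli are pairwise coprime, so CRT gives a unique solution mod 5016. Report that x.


Product of moduli M = 19 · 11 · 8 · 3 = 5016.
Merge one congruence at a time:
  Start: x ≡ 13 (mod 19).
  Combine with x ≡ 4 (mod 11); new modulus lcm = 209.
    Write x = 13 + 19·t and substitute into x ≡ 4 (mod 11): 19·t ≡ 4 − 13 = -9 (mod 11).
    Reduce coefficients mod 11: 8·t ≡ 2 (mod 11).
    The inverse of 8 mod 11 is 7 (since 8·7 = 56 = 5·11 + 1), so t ≡ 7·2 = 14 ≡ 3 (mod 11).
    Then x = 13 + 19·3 = 70, valid modulo lcm(19, 11) = 209: x ≡ 70 (mod 209).
  Combine with x ≡ 1 (mod 8); new modulus lcm = 1672.
    Write x = 70 + 209·t and substitute into x ≡ 1 (mod 8): 209·t ≡ 1 − 70 = -69 (mod 8).
    Reduce coefficients mod 8: 1·t ≡ 3 (mod 8).
    So t ≡ 3 (mod 8).
    Then x = 70 + 209·3 = 697, valid modulo lcm(209, 8) = 1672: x ≡ 697 (mod 1672).
  Combine with x ≡ 1 (mod 3); new modulus lcm = 5016.
    Write x = 697 + 1672·t and substitute into x ≡ 1 (mod 3): 1672·t ≡ 1 − 697 = -696 (mod 3).
    Reduce coefficients mod 3: 1·t ≡ 0 (mod 3).
    So t ≡ 0 (mod 3).
    Then x = 697 + 1672·0 = 697, valid modulo lcm(1672, 3) = 5016: x ≡ 697 (mod 5016).
Verify against each original: 697 mod 19 = 13, 697 mod 11 = 4, 697 mod 8 = 1, 697 mod 3 = 1.

x ≡ 697 (mod 5016).


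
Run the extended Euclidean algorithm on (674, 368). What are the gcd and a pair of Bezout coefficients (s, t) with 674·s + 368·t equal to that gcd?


Euclidean algorithm on (674, 368) — divide until remainder is 0:
  674 = 1 · 368 + 306
  368 = 1 · 306 + 62
  306 = 4 · 62 + 58
  62 = 1 · 58 + 4
  58 = 14 · 4 + 2
  4 = 2 · 2 + 0
gcd(674, 368) = 2.
Track Bezout coefficients alongside the remainders: start with r₀ = 674 = a·1 + b·0 (s = 1, t = 0) and r₁ = 368 = a·0 + b·1 (s = 0, t = 1); each new remainder r_{k+1} = r_{k-1} − q_k·r_k inherits s_{k+1} = s_{k-1} − q_k·s_k, t_{k+1} = t_{k-1} − q_k·t_k, so r_k = a·s_k + b·t_k at every step:
  q = 1: r = 306, s = 1 − 1·0 = 1, t = 0 − 1·1 = -1  (check: 674·1 + 368·(-1) = 306)
  q = 1: r = 62, s = 0 − 1·1 = -1, t = 1 − 1·(-1) = 2  (check: 674·(-1) + 368·2 = 62)
  q = 4: r = 58, s = 1 − 4·(-1) = 5, t = -1 − 4·2 = -9  (check: 674·5 + 368·(-9) = 58)
  q = 1: r = 4, s = -1 − 1·5 = -6, t = 2 − 1·(-9) = 11  (check: 674·(-6) + 368·11 = 4)
  q = 14: r = 2, s = 5 − 14·(-6) = 89, t = -9 − 14·11 = -163  (check: 674·89 + 368·(-163) = 2)
The row with r = 2 (the gcd) gives the Bezout coefficients s = 89, t = -163.
Result: 674 · (89) + 368 · (-163) = 2.

gcd(674, 368) = 2; s = 89, t = -163 (check: 674·89 + 368·(-163) = 2).


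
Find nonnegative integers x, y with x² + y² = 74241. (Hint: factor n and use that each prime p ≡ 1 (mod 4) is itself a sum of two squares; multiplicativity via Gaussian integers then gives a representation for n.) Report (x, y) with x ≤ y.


Step 1: Factor n = 74241 = 3^2 · 73 · 113.
Step 2: Check the mod-4 condition on each prime factor: 3 ≡ 3 (mod 4), exponent 2 (must be even); 73 ≡ 1 (mod 4), exponent 1; 113 ≡ 1 (mod 4), exponent 1.
All primes ≡ 3 (mod 4) appear to even exponent (or don't appear), so by the two-squares theorem n IS expressible as a sum of two squares.
Step 3: Build a representation. Group n = k² · m with k = 3 and m = 73 · 113 = 8249 (a product of primes ≡ 1 (mod 4)); a representation of m scales to one of n via (k·x)² + (k·y)² = k²(x² + y²). Each prime p ≡ 1 (mod 4) is itself a sum of two squares; find a² by testing p − a² for a perfect square:
  73: 73 − 1² = 72, 73 − 2² = 69, 73 − 3² = 64 = 8² ⇒ 73 = 3² + 8².
  113: 113 − 1² = 112, 113 − 2² = 109, 113 − 3² = 104, 113 − 4² = 97, 113 − 5² = 88, 113 − 6² = 77, 113 − 7² = 64 = 8² ⇒ 113 = 7² + 8².
  Combine using the Brahmagupta–Fibonacci identity (a² + b²)(c² + d²) = (ac − bd)² + (ad + bc)² = (ac + bd)² + (ad − bc)²:
  73 · 113 = 8249: from (3² + 8²)(7² + 8²), take (3·7 − 8·8, 3·8 + 8·7) = (21 − 64, 24 + 56) = (-43, 80); dropping signs (only squares matter) gives (43, 80); check 43² + 80² = 1849 + 6400 = 8249 ✓.
  Scale by k = 3: (3·43, 3·80) = (129, 240).
Step 4: Order so x ≤ y and verify: 129² + 240² = 16641 + 57600 = 74241 = n. ✓

n = 74241 = 129² + 240² (one valid representation with x ≤ y).


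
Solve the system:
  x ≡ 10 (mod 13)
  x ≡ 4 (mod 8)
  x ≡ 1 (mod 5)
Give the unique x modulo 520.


Moduli 13, 8, 5 are pairwise coprime; by CRT there is a unique solution modulo M = 13 · 8 · 5 = 520.
Solve pairwise, accumulating the modulus:
  Start with x ≡ 10 (mod 13).
  Combine with x ≡ 4 (mod 8): since gcd(13, 8) = 1, we get a unique residue mod 104.
    Write x = 10 + 13·t and substitute into x ≡ 4 (mod 8): 13·t ≡ 4 − 10 = -6 (mod 8).
    Reduce coefficients mod 8: 5·t ≡ 2 (mod 8).
    The inverse of 5 mod 8 is 5 (since 5·5 = 25 = 3·8 + 1), so t ≡ 5·2 = 10 ≡ 2 (mod 8).
    Then x = 10 + 13·2 = 36, valid modulo lcm(13, 8) = 104: x ≡ 36 (mod 104).
  Combine with x ≡ 1 (mod 5): since gcd(104, 5) = 1, we get a unique residue mod 520.
    Write x = 36 + 104·t and substitute into x ≡ 1 (mod 5): 104·t ≡ 1 − 36 = -35 (mod 5).
    Reduce coefficients mod 5: 4·t ≡ 0 (mod 5).
    The inverse of 4 mod 5 is 4 (since 4·4 = 16 = 3·5 + 1), so t ≡ 4·0 = 0 ≡ 0 (mod 5).
    Then x = 36 + 104·0 = 36, valid modulo lcm(104, 5) = 520: x ≡ 36 (mod 520).
Verify: 36 mod 13 = 10 ✓, 36 mod 8 = 4 ✓, 36 mod 5 = 1 ✓.

x ≡ 36 (mod 520).


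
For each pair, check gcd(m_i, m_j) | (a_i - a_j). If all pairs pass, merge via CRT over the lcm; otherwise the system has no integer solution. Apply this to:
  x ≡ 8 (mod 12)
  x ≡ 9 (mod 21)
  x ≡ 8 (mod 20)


Moduli 12, 21, 20 are not pairwise coprime, so CRT works modulo lcm(m_i) when all pairwise compatibility conditions hold.
Pairwise compatibility: gcd(m_i, m_j) must divide a_i - a_j for every pair.
Merge one congruence at a time:
  Start: x ≡ 8 (mod 12).
  Combine with x ≡ 9 (mod 21): gcd(12, 21) = 3, and 9 - 8 = 1 is NOT divisible by 3.
    ⇒ system is inconsistent (no integer solution).

No solution (the system is inconsistent).


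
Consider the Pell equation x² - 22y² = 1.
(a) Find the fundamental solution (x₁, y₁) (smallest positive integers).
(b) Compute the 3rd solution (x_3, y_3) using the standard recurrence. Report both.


Step 1: Find the fundamental solution (x₁, y₁) of x² - 22y² = 1.
  Expand √22 as a continued fraction. a₀ = ⌊√22⌋ = 4; iterate m_{k+1} = d_k·a_k − m_k, d_{k+1} = (22 − m_{k+1}²)/d_k, a_{k+1} = ⌊(a₀ + m_{k+1})/d_{k+1}⌋ (starting m₀ = 0, d₀ = 1), with convergents p_k = a_k·p_{k-1} + p_{k-2}, q_k = a_k·q_{k-1} + q_{k-2} (p₋₁ = 1, q₋₁ = 0):
  k = 0: a₀ = 4; p₀/q₀ = 4/1; p₀² − 22·q₀² = 16 − 22 = -6.
  k = 1: m = 4, d = 6, a = ⌊(4 + 4)/6⌋ = 1; p/q = (1·4 + 1)/(1·1 + 0) = 5/1; p² − 22·q² = 25 − 22 = 3.
  k = 2: m = 2, d = 3, a = ⌊(4 + 2)/3⌋ = 2; p/q = (2·5 + 4)/(2·1 + 1) = 14/3; p² − 22·q² = 196 − 198 = -2.
  k = 3: m = 4, d = 2, a = ⌊(4 + 4)/2⌋ = 4; p/q = (4·14 + 5)/(4·3 + 1) = 61/13; p² − 22·q² = 3721 − 3718 = 3.
  k = 4: m = 4, d = 3, a = ⌊(4 + 4)/3⌋ = 2; p/q = (2·61 + 14)/(2·13 + 3) = 136/29; p² − 22·q² = 18496 − 18502 = -6.
  k = 5: m = 2, d = 6, a = ⌊(4 + 2)/6⌋ = 1; p/q = (1·136 + 61)/(1·29 + 13) = 197/42; p² − 22·q² = 38809 − 38808 = 1.
  The first convergent with p² − 22·q² = 1 gives the fundamental solution (x₁, y₁) = (197, 42).
Step 2: Apply the recurrence (x_{n+1}, y_{n+1}) = (x₁x_n + 22y₁y_n, x₁y_n + y₁x_n) repeatedly.
  From (x_1, y_1) = (197, 42): x_2 = 197·197 + 22·42·42 = 77617; y_2 = 197·42 + 42·197 = 16548.
  From (x_2, y_2) = (77617, 16548): x_3 = 197·77617 + 22·42·16548 = 30580901; y_3 = 197·16548 + 42·77617 = 6519870.
Step 3: Verify x_3² - 22·y_3² = 935191505971801 - 935191505971800 = 1 (should be 1). ✓

(x_1, y_1) = (197, 42); (x_3, y_3) = (30580901, 6519870).


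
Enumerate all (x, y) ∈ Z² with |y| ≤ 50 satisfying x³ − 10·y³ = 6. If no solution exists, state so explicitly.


The equation is x³ - 10y³ = 6. For fixed y, x³ = 10·y³ + 6, so a solution requires the RHS to be a perfect cube.
Strategy: iterate y from -50 to 50, compute RHS = 10·y³ + 6, and check whether it is a (positive or negative) perfect cube.
Check small values of y:
  y = 0: RHS = 6 is not a perfect cube.
  y = 1: RHS = 16 is not a perfect cube.
  y = -1: RHS = -4 is not a perfect cube.
  y = 2: RHS = 86 is not a perfect cube.
  y = -2: RHS = -74 is not a perfect cube.
  y = 3: RHS = 276 is not a perfect cube.
  y = -3: RHS = -264 is not a perfect cube.
Continuing the search up to |y| = 50 finds no solutions either.
No (x, y) in the scanned range satisfies the equation.

No integer solutions with |y| ≤ 50.


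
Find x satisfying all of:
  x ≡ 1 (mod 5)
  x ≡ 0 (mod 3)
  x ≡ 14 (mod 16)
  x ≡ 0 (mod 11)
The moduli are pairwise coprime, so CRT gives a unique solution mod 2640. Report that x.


Product of moduli M = 5 · 3 · 16 · 11 = 2640.
Merge one congruence at a time:
  Start: x ≡ 1 (mod 5).
  Combine with x ≡ 0 (mod 3); new modulus lcm = 15.
    Write x = 1 + 5·t and substitute into x ≡ 0 (mod 3): 5·t ≡ 0 − 1 = -1 (mod 3).
    Reduce coefficients mod 3: 2·t ≡ 2 (mod 3).
    The inverse of 2 mod 3 is 2 (since 2·2 = 4 = 1·3 + 1), so t ≡ 2·2 = 4 ≡ 1 (mod 3).
    Then x = 1 + 5·1 = 6, valid modulo lcm(5, 3) = 15: x ≡ 6 (mod 15).
  Combine with x ≡ 14 (mod 16); new modulus lcm = 240.
    Write x = 6 + 15·t and substitute into x ≡ 14 (mod 16): 15·t ≡ 14 − 6 = 8 (mod 16).
    The inverse of 15 mod 16 is 15 (since 15·15 = 225 = 14·16 + 1), so t ≡ 15·8 = 120 ≡ 8 (mod 16).
    Then x = 6 + 15·8 = 126, valid modulo lcm(15, 16) = 240: x ≡ 126 (mod 240).
  Combine with x ≡ 0 (mod 11); new modulus lcm = 2640.
    Write x = 126 + 240·t and substitute into x ≡ 0 (mod 11): 240·t ≡ 0 − 126 = -126 (mod 11).
    Reduce coefficients mod 11: 9·t ≡ 6 (mod 11).
    The inverse of 9 mod 11 is 5 (since 9·5 = 45 = 4·11 + 1), so t ≡ 5·6 = 30 ≡ 8 (mod 11).
    Then x = 126 + 240·8 = 2046, valid modulo lcm(240, 11) = 2640: x ≡ 2046 (mod 2640).
Verify against each original: 2046 mod 5 = 1, 2046 mod 3 = 0, 2046 mod 16 = 14, 2046 mod 11 = 0.

x ≡ 2046 (mod 2640).


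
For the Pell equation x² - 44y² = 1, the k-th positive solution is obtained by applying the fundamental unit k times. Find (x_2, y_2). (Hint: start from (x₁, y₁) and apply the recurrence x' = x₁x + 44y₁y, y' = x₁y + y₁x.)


Step 1: Find the fundamental solution (x₁, y₁) of x² - 44y² = 1.
  Expand √44 as a continued fraction. a₀ = ⌊√44⌋ = 6; iterate m_{k+1} = d_k·a_k − m_k, d_{k+1} = (44 − m_{k+1}²)/d_k, a_{k+1} = ⌊(a₀ + m_{k+1})/d_{k+1}⌋ (starting m₀ = 0, d₀ = 1), with convergents p_k = a_k·p_{k-1} + p_{k-2}, q_k = a_k·q_{k-1} + q_{k-2} (p₋₁ = 1, q₋₁ = 0):
  k = 0: a₀ = 6; p₀/q₀ = 6/1; p₀² − 44·q₀² = 36 − 44 = -8.
  k = 1: m = 6, d = 8, a = ⌊(6 + 6)/8⌋ = 1; p/q = (1·6 + 1)/(1·1 + 0) = 7/1; p² − 44·q² = 49 − 44 = 5.
  k = 2: m = 2, d = 5, a = ⌊(6 + 2)/5⌋ = 1; p/q = (1·7 + 6)/(1·1 + 1) = 13/2; p² − 44·q² = 169 − 176 = -7.
  k = 3: m = 3, d = 7, a = ⌊(6 + 3)/7⌋ = 1; p/q = (1·13 + 7)/(1·2 + 1) = 20/3; p² − 44·q² = 400 − 396 = 4.
  k = 4: m = 4, d = 4, a = ⌊(6 + 4)/4⌋ = 2; p/q = (2·20 + 13)/(2·3 + 2) = 53/8; p² − 44·q² = 2809 − 2816 = -7.
  k = 5: m = 4, d = 7, a = ⌊(6 + 4)/7⌋ = 1; p/q = (1·53 + 20)/(1·8 + 3) = 73/11; p² − 44·q² = 5329 − 5324 = 5.
  k = 6: m = 3, d = 5, a = ⌊(6 + 3)/5⌋ = 1; p/q = (1·73 + 53)/(1·11 + 8) = 126/19; p² − 44·q² = 15876 − 15884 = -8.
  k = 7: m = 2, d = 8, a = ⌊(6 + 2)/8⌋ = 1; p/q = (1·126 + 73)/(1·19 + 11) = 199/30; p² − 44·q² = 39601 − 39600 = 1.
  The first convergent with p² − 44·q² = 1 gives the fundamental solution (x₁, y₁) = (199, 30).
Step 2: Apply the recurrence (x_{n+1}, y_{n+1}) = (x₁x_n + 44y₁y_n, x₁y_n + y₁x_n) repeatedly.
  From (x_1, y_1) = (199, 30): x_2 = 199·199 + 44·30·30 = 79201; y_2 = 199·30 + 30·199 = 11940.
Step 3: Verify x_2² - 44·y_2² = 6272798401 - 6272798400 = 1 (should be 1). ✓

(x_1, y_1) = (199, 30); (x_2, y_2) = (79201, 11940).


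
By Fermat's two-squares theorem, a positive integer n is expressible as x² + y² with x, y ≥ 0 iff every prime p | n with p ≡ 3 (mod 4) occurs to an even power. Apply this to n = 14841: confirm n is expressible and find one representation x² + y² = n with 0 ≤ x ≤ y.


Step 1: Factor n = 14841 = 3^2 · 17 · 97.
Step 2: Check the mod-4 condition on each prime factor: 3 ≡ 3 (mod 4), exponent 2 (must be even); 17 ≡ 1 (mod 4), exponent 1; 97 ≡ 1 (mod 4), exponent 1.
All primes ≡ 3 (mod 4) appear to even exponent (or don't appear), so by the two-squares theorem n IS expressible as a sum of two squares.
Step 3: Build a representation. Group n = k² · m with k = 3 and m = 17 · 97 = 1649 (a product of primes ≡ 1 (mod 4)); a representation of m scales to one of n via (k·x)² + (k·y)² = k²(x² + y²). Each prime p ≡ 1 (mod 4) is itself a sum of two squares; find a² by testing p − a² for a perfect square:
  17: 17 − 1² = 16 = 4² ⇒ 17 = 1² + 4².
  97: 97 − 1² = 96, 97 − 2² = 93, 97 − 3² = 88, 97 − 4² = 81 = 9² ⇒ 97 = 4² + 9².
  Combine using the Brahmagupta–Fibonacci identity (a² + b²)(c² + d²) = (ac − bd)² + (ad + bc)² = (ac + bd)² + (ad − bc)²:
  17 · 97 = 1649: from (1² + 4²)(4² + 9²), take (1·4 − 4·9, 1·9 + 4·4) = (4 − 36, 9 + 16) = (-32, 25); dropping signs (only squares matter) gives (32, 25); check 32² + 25² = 1024 + 625 = 1649 ✓.
  Scale by k = 3: (3·32, 3·25) = (96, 75).
Step 4: Order so x ≤ y and verify: 75² + 96² = 5625 + 9216 = 14841 = n. ✓

n = 14841 = 75² + 96² (one valid representation with x ≤ y).


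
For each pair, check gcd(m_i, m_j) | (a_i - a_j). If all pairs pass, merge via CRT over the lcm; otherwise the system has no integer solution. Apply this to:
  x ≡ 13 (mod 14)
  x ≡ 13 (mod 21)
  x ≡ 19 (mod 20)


Moduli 14, 21, 20 are not pairwise coprime, so CRT works modulo lcm(m_i) when all pairwise compatibility conditions hold.
Pairwise compatibility: gcd(m_i, m_j) must divide a_i - a_j for every pair.
Merge one congruence at a time:
  Start: x ≡ 13 (mod 14).
  Combine with x ≡ 13 (mod 21): gcd(14, 21) = 7; 13 - 13 = 0, which IS divisible by 7, so compatible.
    Write x = 13 + 14·t and substitute into x ≡ 13 (mod 21): 14·t ≡ 13 − 13 = 0 (mod 21).
    Divide the congruence (and modulus) by g = 7: 2·t ≡ 0 (mod 3).
    The inverse of 2 mod 3 is 2 (since 2·2 = 4 = 1·3 + 1), so t ≡ 2·0 = 0 ≡ 0 (mod 3).
    Then x = 13 + 14·0 = 13, valid modulo lcm(14, 21) = 42: x ≡ 13 (mod 42).
  Combine with x ≡ 19 (mod 20): gcd(42, 20) = 2; 19 - 13 = 6, which IS divisible by 2, so compatible.
    Write x = 13 + 42·t and substitute into x ≡ 19 (mod 20): 42·t ≡ 19 − 13 = 6 (mod 20).
    Divide the congruence (and modulus) by g = 2: 21·t ≡ 3 (mod 10).
    Reduce coefficients mod 10: 1·t ≡ 3 (mod 10).
    So t ≡ 3 (mod 10).
    Then x = 13 + 42·3 = 139, valid modulo lcm(42, 20) = 420: x ≡ 139 (mod 420).
Verify: 139 mod 14 = 13, 139 mod 21 = 13, 139 mod 20 = 19.

x ≡ 139 (mod 420).


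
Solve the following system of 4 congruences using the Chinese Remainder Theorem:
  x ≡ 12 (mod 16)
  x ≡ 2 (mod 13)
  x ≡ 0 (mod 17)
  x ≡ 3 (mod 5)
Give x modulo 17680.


Product of moduli M = 16 · 13 · 17 · 5 = 17680.
Merge one congruence at a time:
  Start: x ≡ 12 (mod 16).
  Combine with x ≡ 2 (mod 13); new modulus lcm = 208.
    Write x = 12 + 16·t and substitute into x ≡ 2 (mod 13): 16·t ≡ 2 − 12 = -10 (mod 13).
    Reduce coefficients mod 13: 3·t ≡ 3 (mod 13).
    The inverse of 3 mod 13 is 9 (since 3·9 = 27 = 2·13 + 1), so t ≡ 9·3 = 27 ≡ 1 (mod 13).
    Then x = 12 + 16·1 = 28, valid modulo lcm(16, 13) = 208: x ≡ 28 (mod 208).
  Combine with x ≡ 0 (mod 17); new modulus lcm = 3536.
    Write x = 28 + 208·t and substitute into x ≡ 0 (mod 17): 208·t ≡ 0 − 28 = -28 (mod 17).
    Reduce coefficients mod 17: 4·t ≡ 6 (mod 17).
    The inverse of 4 mod 17 is 13 (since 4·13 = 52 = 3·17 + 1), so t ≡ 13·6 = 78 ≡ 10 (mod 17).
    Then x = 28 + 208·10 = 2108, valid modulo lcm(208, 17) = 3536: x ≡ 2108 (mod 3536).
  Combine with x ≡ 3 (mod 5); new modulus lcm = 17680.
    Write x = 2108 + 3536·t and substitute into x ≡ 3 (mod 5): 3536·t ≡ 3 − 2108 = -2105 (mod 5).
    Reduce coefficients mod 5: 1·t ≡ 0 (mod 5).
    So t ≡ 0 (mod 5).
    Then x = 2108 + 3536·0 = 2108, valid modulo lcm(3536, 5) = 17680: x ≡ 2108 (mod 17680).
Verify against each original: 2108 mod 16 = 12, 2108 mod 13 = 2, 2108 mod 17 = 0, 2108 mod 5 = 3.

x ≡ 2108 (mod 17680).


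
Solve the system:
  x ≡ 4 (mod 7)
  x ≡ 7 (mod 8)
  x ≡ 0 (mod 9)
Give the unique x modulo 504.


Moduli 7, 8, 9 are pairwise coprime; by CRT there is a unique solution modulo M = 7 · 8 · 9 = 504.
Solve pairwise, accumulating the modulus:
  Start with x ≡ 4 (mod 7).
  Combine with x ≡ 7 (mod 8): since gcd(7, 8) = 1, we get a unique residue mod 56.
    Write x = 4 + 7·t and substitute into x ≡ 7 (mod 8): 7·t ≡ 7 − 4 = 3 (mod 8).
    The inverse of 7 mod 8 is 7 (since 7·7 = 49 = 6·8 + 1), so t ≡ 7·3 = 21 ≡ 5 (mod 8).
    Then x = 4 + 7·5 = 39, valid modulo lcm(7, 8) = 56: x ≡ 39 (mod 56).
  Combine with x ≡ 0 (mod 9): since gcd(56, 9) = 1, we get a unique residue mod 504.
    Write x = 39 + 56·t and substitute into x ≡ 0 (mod 9): 56·t ≡ 0 − 39 = -39 (mod 9).
    Reduce coefficients mod 9: 2·t ≡ 6 (mod 9).
    The inverse of 2 mod 9 is 5 (since 2·5 = 10 = 1·9 + 1), so t ≡ 5·6 = 30 ≡ 3 (mod 9).
    Then x = 39 + 56·3 = 207, valid modulo lcm(56, 9) = 504: x ≡ 207 (mod 504).
Verify: 207 mod 7 = 4 ✓, 207 mod 8 = 7 ✓, 207 mod 9 = 0 ✓.

x ≡ 207 (mod 504).


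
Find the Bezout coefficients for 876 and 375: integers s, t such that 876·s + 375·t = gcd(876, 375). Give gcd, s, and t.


Euclidean algorithm on (876, 375) — divide until remainder is 0:
  876 = 2 · 375 + 126
  375 = 2 · 126 + 123
  126 = 1 · 123 + 3
  123 = 41 · 3 + 0
gcd(876, 375) = 3.
Track Bezout coefficients alongside the remainders: start with r₀ = 876 = a·1 + b·0 (s = 1, t = 0) and r₁ = 375 = a·0 + b·1 (s = 0, t = 1); each new remainder r_{k+1} = r_{k-1} − q_k·r_k inherits s_{k+1} = s_{k-1} − q_k·s_k, t_{k+1} = t_{k-1} − q_k·t_k, so r_k = a·s_k + b·t_k at every step:
  q = 2: r = 126, s = 1 − 2·0 = 1, t = 0 − 2·1 = -2  (check: 876·1 + 375·(-2) = 126)
  q = 2: r = 123, s = 0 − 2·1 = -2, t = 1 − 2·(-2) = 5  (check: 876·(-2) + 375·5 = 123)
  q = 1: r = 3, s = 1 − 1·(-2) = 3, t = -2 − 1·5 = -7  (check: 876·3 + 375·(-7) = 3)
The row with r = 3 (the gcd) gives the Bezout coefficients s = 3, t = -7.
Result: 876 · (3) + 375 · (-7) = 3.

gcd(876, 375) = 3; s = 3, t = -7 (check: 876·3 + 375·(-7) = 3).


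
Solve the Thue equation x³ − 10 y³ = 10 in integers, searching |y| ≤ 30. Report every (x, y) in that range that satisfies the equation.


The equation is x³ - 10y³ = 10. For fixed y, x³ = 10·y³ + 10, so a solution requires the RHS to be a perfect cube.
Strategy: iterate y from -30 to 30, compute RHS = 10·y³ + 10, and check whether it is a (positive or negative) perfect cube.
Check small values of y:
  y = 0: RHS = 10 is not a perfect cube.
  y = 1: RHS = 20 is not a perfect cube.
  y = -1: RHS = 0 = (0)³ ⇒ x = 0 works.
  y = 2: RHS = 90 is not a perfect cube.
  y = -2: RHS = -70 is not a perfect cube.
  y = 3: RHS = 280 is not a perfect cube.
  y = -3: RHS = -260 is not a perfect cube.
Continuing the search up to |y| = 30 finds no further solutions beyond those listed.
Collected solutions: (0, -1).

Solutions (with |y| ≤ 30): (0, -1).


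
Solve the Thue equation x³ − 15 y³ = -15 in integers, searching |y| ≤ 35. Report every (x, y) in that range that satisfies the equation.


The equation is x³ - 15y³ = -15. For fixed y, x³ = 15·y³ − 15, so a solution requires the RHS to be a perfect cube.
Strategy: iterate y from -35 to 35, compute RHS = 15·y³ − 15, and check whether it is a (positive or negative) perfect cube.
Check small values of y:
  y = 0: RHS = -15 is not a perfect cube.
  y = 1: RHS = 0 = (0)³ ⇒ x = 0 works.
  y = -1: RHS = -30 is not a perfect cube.
  y = 2: RHS = 105 is not a perfect cube.
  y = -2: RHS = -135 is not a perfect cube.
  y = 3: RHS = 390 is not a perfect cube.
  y = -3: RHS = -420 is not a perfect cube.
Continuing the search up to |y| = 35 finds no further solutions beyond those listed.
Collected solutions: (0, 1).

Solutions (with |y| ≤ 35): (0, 1).


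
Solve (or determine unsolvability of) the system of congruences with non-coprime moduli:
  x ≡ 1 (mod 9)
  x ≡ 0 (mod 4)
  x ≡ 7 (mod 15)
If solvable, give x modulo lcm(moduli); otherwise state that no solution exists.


Moduli 9, 4, 15 are not pairwise coprime, so CRT works modulo lcm(m_i) when all pairwise compatibility conditions hold.
Pairwise compatibility: gcd(m_i, m_j) must divide a_i - a_j for every pair.
Merge one congruence at a time:
  Start: x ≡ 1 (mod 9).
  Combine with x ≡ 0 (mod 4): gcd(9, 4) = 1; 0 - 1 = -1, which IS divisible by 1, so compatible.
    Write x = 1 + 9·t and substitute into x ≡ 0 (mod 4): 9·t ≡ 0 − 1 = -1 (mod 4).
    Reduce coefficients mod 4: 1·t ≡ 3 (mod 4).
    So t ≡ 3 (mod 4).
    Then x = 1 + 9·3 = 28, valid modulo lcm(9, 4) = 36: x ≡ 28 (mod 36).
  Combine with x ≡ 7 (mod 15): gcd(36, 15) = 3; 7 - 28 = -21, which IS divisible by 3, so compatible.
    Write x = 28 + 36·t and substitute into x ≡ 7 (mod 15): 36·t ≡ 7 − 28 = -21 (mod 15).
    Divide the congruence (and modulus) by g = 3: 12·t ≡ -7 (mod 5).
    Reduce coefficients mod 5: 2·t ≡ 3 (mod 5).
    The inverse of 2 mod 5 is 3 (since 2·3 = 6 = 1·5 + 1), so t ≡ 3·3 = 9 ≡ 4 (mod 5).
    Then x = 28 + 36·4 = 172, valid modulo lcm(36, 15) = 180: x ≡ 172 (mod 180).
Verify: 172 mod 9 = 1, 172 mod 4 = 0, 172 mod 15 = 7.

x ≡ 172 (mod 180).


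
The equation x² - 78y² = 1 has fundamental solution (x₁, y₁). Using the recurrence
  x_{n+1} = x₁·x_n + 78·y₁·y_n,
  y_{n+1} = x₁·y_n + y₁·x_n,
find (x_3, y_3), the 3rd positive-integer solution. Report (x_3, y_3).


Step 1: Find the fundamental solution (x₁, y₁) of x² - 78y² = 1.
  Expand √78 as a continued fraction. a₀ = ⌊√78⌋ = 8; iterate m_{k+1} = d_k·a_k − m_k, d_{k+1} = (78 − m_{k+1}²)/d_k, a_{k+1} = ⌊(a₀ + m_{k+1})/d_{k+1}⌋ (starting m₀ = 0, d₀ = 1), with convergents p_k = a_k·p_{k-1} + p_{k-2}, q_k = a_k·q_{k-1} + q_{k-2} (p₋₁ = 1, q₋₁ = 0):
  k = 0: a₀ = 8; p₀/q₀ = 8/1; p₀² − 78·q₀² = 64 − 78 = -14.
  k = 1: m = 8, d = 14, a = ⌊(8 + 8)/14⌋ = 1; p/q = (1·8 + 1)/(1·1 + 0) = 9/1; p² − 78·q² = 81 − 78 = 3.
  k = 2: m = 6, d = 3, a = ⌊(8 + 6)/3⌋ = 4; p/q = (4·9 + 8)/(4·1 + 1) = 44/5; p² − 78·q² = 1936 − 1950 = -14.
  k = 3: m = 6, d = 14, a = ⌊(8 + 6)/14⌋ = 1; p/q = (1·44 + 9)/(1·5 + 1) = 53/6; p² − 78·q² = 2809 − 2808 = 1.
  The first convergent with p² − 78·q² = 1 gives the fundamental solution (x₁, y₁) = (53, 6).
Step 2: Apply the recurrence (x_{n+1}, y_{n+1}) = (x₁x_n + 78y₁y_n, x₁y_n + y₁x_n) repeatedly.
  From (x_1, y_1) = (53, 6): x_2 = 53·53 + 78·6·6 = 5617; y_2 = 53·6 + 6·53 = 636.
  From (x_2, y_2) = (5617, 636): x_3 = 53·5617 + 78·6·636 = 595349; y_3 = 53·636 + 6·5617 = 67410.
Step 3: Verify x_3² - 78·y_3² = 354440431801 - 354440431800 = 1 (should be 1). ✓

(x_1, y_1) = (53, 6); (x_3, y_3) = (595349, 67410).


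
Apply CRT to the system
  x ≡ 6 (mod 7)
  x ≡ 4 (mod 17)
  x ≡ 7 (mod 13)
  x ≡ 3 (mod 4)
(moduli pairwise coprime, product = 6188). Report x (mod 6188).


Product of moduli M = 7 · 17 · 13 · 4 = 6188.
Merge one congruence at a time:
  Start: x ≡ 6 (mod 7).
  Combine with x ≡ 4 (mod 17); new modulus lcm = 119.
    Write x = 6 + 7·t and substitute into x ≡ 4 (mod 17): 7·t ≡ 4 − 6 = -2 (mod 17).
    Reduce coefficients mod 17: 7·t ≡ 15 (mod 17).
    The inverse of 7 mod 17 is 5 (since 7·5 = 35 = 2·17 + 1), so t ≡ 5·15 = 75 ≡ 7 (mod 17).
    Then x = 6 + 7·7 = 55, valid modulo lcm(7, 17) = 119: x ≡ 55 (mod 119).
  Combine with x ≡ 7 (mod 13); new modulus lcm = 1547.
    Write x = 55 + 119·t and substitute into x ≡ 7 (mod 13): 119·t ≡ 7 − 55 = -48 (mod 13).
    Reduce coefficients mod 13: 2·t ≡ 4 (mod 13).
    The inverse of 2 mod 13 is 7 (since 2·7 = 14 = 1·13 + 1), so t ≡ 7·4 = 28 ≡ 2 (mod 13).
    Then x = 55 + 119·2 = 293, valid modulo lcm(119, 13) = 1547: x ≡ 293 (mod 1547).
  Combine with x ≡ 3 (mod 4); new modulus lcm = 6188.
    Write x = 293 + 1547·t and substitute into x ≡ 3 (mod 4): 1547·t ≡ 3 − 293 = -290 (mod 4).
    Reduce coefficients mod 4: 3·t ≡ 2 (mod 4).
    The inverse of 3 mod 4 is 3 (since 3·3 = 9 = 2·4 + 1), so t ≡ 3·2 = 6 ≡ 2 (mod 4).
    Then x = 293 + 1547·2 = 3387, valid modulo lcm(1547, 4) = 6188: x ≡ 3387 (mod 6188).
Verify against each original: 3387 mod 7 = 6, 3387 mod 17 = 4, 3387 mod 13 = 7, 3387 mod 4 = 3.

x ≡ 3387 (mod 6188).


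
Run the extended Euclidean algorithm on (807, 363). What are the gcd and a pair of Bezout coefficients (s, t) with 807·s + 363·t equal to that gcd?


Euclidean algorithm on (807, 363) — divide until remainder is 0:
  807 = 2 · 363 + 81
  363 = 4 · 81 + 39
  81 = 2 · 39 + 3
  39 = 13 · 3 + 0
gcd(807, 363) = 3.
Track Bezout coefficients alongside the remainders: start with r₀ = 807 = a·1 + b·0 (s = 1, t = 0) and r₁ = 363 = a·0 + b·1 (s = 0, t = 1); each new remainder r_{k+1} = r_{k-1} − q_k·r_k inherits s_{k+1} = s_{k-1} − q_k·s_k, t_{k+1} = t_{k-1} − q_k·t_k, so r_k = a·s_k + b·t_k at every step:
  q = 2: r = 81, s = 1 − 2·0 = 1, t = 0 − 2·1 = -2  (check: 807·1 + 363·(-2) = 81)
  q = 4: r = 39, s = 0 − 4·1 = -4, t = 1 − 4·(-2) = 9  (check: 807·(-4) + 363·9 = 39)
  q = 2: r = 3, s = 1 − 2·(-4) = 9, t = -2 − 2·9 = -20  (check: 807·9 + 363·(-20) = 3)
The row with r = 3 (the gcd) gives the Bezout coefficients s = 9, t = -20.
Result: 807 · (9) + 363 · (-20) = 3.

gcd(807, 363) = 3; s = 9, t = -20 (check: 807·9 + 363·(-20) = 3).


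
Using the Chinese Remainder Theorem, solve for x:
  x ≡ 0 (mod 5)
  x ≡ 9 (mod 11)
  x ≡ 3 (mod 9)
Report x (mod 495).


Moduli 5, 11, 9 are pairwise coprime; by CRT there is a unique solution modulo M = 5 · 11 · 9 = 495.
Solve pairwise, accumulating the modulus:
  Start with x ≡ 0 (mod 5).
  Combine with x ≡ 9 (mod 11): since gcd(5, 11) = 1, we get a unique residue mod 55.
    Write x = 0 + 5·t and substitute into x ≡ 9 (mod 11): 5·t ≡ 9 − 0 = 9 (mod 11).
    The inverse of 5 mod 11 is 9 (since 5·9 = 45 = 4·11 + 1), so t ≡ 9·9 = 81 ≡ 4 (mod 11).
    Then x = 0 + 5·4 = 20, valid modulo lcm(5, 11) = 55: x ≡ 20 (mod 55).
  Combine with x ≡ 3 (mod 9): since gcd(55, 9) = 1, we get a unique residue mod 495.
    Write x = 20 + 55·t and substitute into x ≡ 3 (mod 9): 55·t ≡ 3 − 20 = -17 (mod 9).
    Reduce coefficients mod 9: 1·t ≡ 1 (mod 9).
    So t ≡ 1 (mod 9).
    Then x = 20 + 55·1 = 75, valid modulo lcm(55, 9) = 495: x ≡ 75 (mod 495).
Verify: 75 mod 5 = 0 ✓, 75 mod 11 = 9 ✓, 75 mod 9 = 3 ✓.

x ≡ 75 (mod 495).


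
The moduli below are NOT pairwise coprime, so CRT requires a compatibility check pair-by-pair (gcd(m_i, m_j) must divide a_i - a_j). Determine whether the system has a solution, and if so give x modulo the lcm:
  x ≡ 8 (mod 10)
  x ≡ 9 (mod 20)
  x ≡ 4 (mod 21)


Moduli 10, 20, 21 are not pairwise coprime, so CRT works modulo lcm(m_i) when all pairwise compatibility conditions hold.
Pairwise compatibility: gcd(m_i, m_j) must divide a_i - a_j for every pair.
Merge one congruence at a time:
  Start: x ≡ 8 (mod 10).
  Combine with x ≡ 9 (mod 20): gcd(10, 20) = 10, and 9 - 8 = 1 is NOT divisible by 10.
    ⇒ system is inconsistent (no integer solution).

No solution (the system is inconsistent).


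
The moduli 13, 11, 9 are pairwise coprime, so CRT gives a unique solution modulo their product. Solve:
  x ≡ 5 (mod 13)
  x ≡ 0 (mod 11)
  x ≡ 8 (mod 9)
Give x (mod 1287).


Moduli 13, 11, 9 are pairwise coprime; by CRT there is a unique solution modulo M = 13 · 11 · 9 = 1287.
Solve pairwise, accumulating the modulus:
  Start with x ≡ 5 (mod 13).
  Combine with x ≡ 0 (mod 11): since gcd(13, 11) = 1, we get a unique residue mod 143.
    Write x = 5 + 13·t and substitute into x ≡ 0 (mod 11): 13·t ≡ 0 − 5 = -5 (mod 11).
    Reduce coefficients mod 11: 2·t ≡ 6 (mod 11).
    The inverse of 2 mod 11 is 6 (since 2·6 = 12 = 1·11 + 1), so t ≡ 6·6 = 36 ≡ 3 (mod 11).
    Then x = 5 + 13·3 = 44, valid modulo lcm(13, 11) = 143: x ≡ 44 (mod 143).
  Combine with x ≡ 8 (mod 9): since gcd(143, 9) = 1, we get a unique residue mod 1287.
    Write x = 44 + 143·t and substitute into x ≡ 8 (mod 9): 143·t ≡ 8 − 44 = -36 (mod 9).
    Reduce coefficients mod 9: 8·t ≡ 0 (mod 9).
    The inverse of 8 mod 9 is 8 (since 8·8 = 64 = 7·9 + 1), so t ≡ 8·0 = 0 ≡ 0 (mod 9).
    Then x = 44 + 143·0 = 44, valid modulo lcm(143, 9) = 1287: x ≡ 44 (mod 1287).
Verify: 44 mod 13 = 5 ✓, 44 mod 11 = 0 ✓, 44 mod 9 = 8 ✓.

x ≡ 44 (mod 1287).


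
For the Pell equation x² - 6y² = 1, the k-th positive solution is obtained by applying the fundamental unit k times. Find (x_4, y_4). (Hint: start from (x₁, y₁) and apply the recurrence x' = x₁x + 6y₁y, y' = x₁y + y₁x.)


Step 1: Find the fundamental solution (x₁, y₁) of x² - 6y² = 1.
  Expand √6 as a continued fraction. a₀ = ⌊√6⌋ = 2; iterate m_{k+1} = d_k·a_k − m_k, d_{k+1} = (6 − m_{k+1}²)/d_k, a_{k+1} = ⌊(a₀ + m_{k+1})/d_{k+1}⌋ (starting m₀ = 0, d₀ = 1), with convergents p_k = a_k·p_{k-1} + p_{k-2}, q_k = a_k·q_{k-1} + q_{k-2} (p₋₁ = 1, q₋₁ = 0):
  k = 0: a₀ = 2; p₀/q₀ = 2/1; p₀² − 6·q₀² = 4 − 6 = -2.
  k = 1: m = 2, d = 2, a = ⌊(2 + 2)/2⌋ = 2; p/q = (2·2 + 1)/(2·1 + 0) = 5/2; p² − 6·q² = 25 − 24 = 1.
  The first convergent with p² − 6·q² = 1 gives the fundamental solution (x₁, y₁) = (5, 2).
Step 2: Apply the recurrence (x_{n+1}, y_{n+1}) = (x₁x_n + 6y₁y_n, x₁y_n + y₁x_n) repeatedly.
  From (x_1, y_1) = (5, 2): x_2 = 5·5 + 6·2·2 = 49; y_2 = 5·2 + 2·5 = 20.
  From (x_2, y_2) = (49, 20): x_3 = 5·49 + 6·2·20 = 485; y_3 = 5·20 + 2·49 = 198.
  From (x_3, y_3) = (485, 198): x_4 = 5·485 + 6·2·198 = 4801; y_4 = 5·198 + 2·485 = 1960.
Step 3: Verify x_4² - 6·y_4² = 23049601 - 23049600 = 1 (should be 1). ✓

(x_1, y_1) = (5, 2); (x_4, y_4) = (4801, 1960).


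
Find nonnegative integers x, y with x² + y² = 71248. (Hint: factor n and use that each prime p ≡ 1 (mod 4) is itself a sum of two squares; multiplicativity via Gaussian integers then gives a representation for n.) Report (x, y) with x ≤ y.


Step 1: Factor n = 71248 = 2^4 · 61 · 73.
Step 2: Check the mod-4 condition on each prime factor: 2 = 2 (special); 61 ≡ 1 (mod 4), exponent 1; 73 ≡ 1 (mod 4), exponent 1.
All primes ≡ 3 (mod 4) appear to even exponent (or don't appear), so by the two-squares theorem n IS expressible as a sum of two squares.
Step 3: Build a representation. Group n = k² · m with k = 4 and m = 61 · 73 = 4453 (a product of primes ≡ 1 (mod 4)); a representation of m scales to one of n via (k·x)² + (k·y)² = k²(x² + y²). Each prime p ≡ 1 (mod 4) is itself a sum of two squares; find a² by testing p − a² for a perfect square:
  61: 61 − 1² = 60, 61 − 2² = 57, 61 − 3² = 52, 61 − 4² = 45, 61 − 5² = 36 = 6² ⇒ 61 = 5² + 6².
  73: 73 − 1² = 72, 73 − 2² = 69, 73 − 3² = 64 = 8² ⇒ 73 = 3² + 8².
  Combine using the Brahmagupta–Fibonacci identity (a² + b²)(c² + d²) = (ac − bd)² + (ad + bc)² = (ac + bd)² + (ad − bc)²:
  61 · 73 = 4453: from (5² + 6²)(3² + 8²), take (5·3 − 6·8, 5·8 + 6·3) = (15 − 48, 40 + 18) = (-33, 58); dropping signs (only squares matter) gives (33, 58); check 33² + 58² = 1089 + 3364 = 4453 ✓.
  Scale by k = 4: (4·33, 4·58) = (132, 232).
Step 4: Order so x ≤ y and verify: 132² + 232² = 17424 + 53824 = 71248 = n. ✓

n = 71248 = 132² + 232² (one valid representation with x ≤ y).
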